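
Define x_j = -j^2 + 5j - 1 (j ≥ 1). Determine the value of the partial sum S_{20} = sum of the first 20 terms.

Over j = 1..20: Σj = 210, Σj² = 2870.
Total = (-1)·2870 + (5)·210 + (-1)·20 = -1840.

-1840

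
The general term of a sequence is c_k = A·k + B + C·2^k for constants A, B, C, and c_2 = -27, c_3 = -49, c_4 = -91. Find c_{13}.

Plug in k = 2, 3, 4: 2A + B + 4C = -27; 3A + B + 8C = -49; 4A + B + 16C = -91.
Subtracting the first from the second: A + 4C = -22.
Subtracting the second from the third: A + 8C = -42.
Solving: C = -5, A = -2, then B = -3.
Hence c_{13} = -2·13 + (-3) + (-5)·8192 = -40989.

-40989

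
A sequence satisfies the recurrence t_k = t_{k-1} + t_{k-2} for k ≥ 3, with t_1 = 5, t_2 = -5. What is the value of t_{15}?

Iterate the recurrence:
t_3 = 0  t_4 = -5  t_5 = -5  …  t_{12} = -170  t_{13} = -275  t_{14} = -445  t_{15} = -720.

-720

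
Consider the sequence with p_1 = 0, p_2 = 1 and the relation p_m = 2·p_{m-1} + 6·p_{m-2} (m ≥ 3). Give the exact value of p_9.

5888

Applying the relation repeatedly:
p_3 = 2;  p_4 = 10;  p_5 = 32;  p_6 = 124;  p_7 = 440;  p_8 = 1624;  p_9 = 5888.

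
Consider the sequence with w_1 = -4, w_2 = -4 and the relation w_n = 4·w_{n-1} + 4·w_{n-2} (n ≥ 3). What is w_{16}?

-23369416704

Step forward from the initial values:
w_3 = -32, w_4 = -144, w_5 = -704, …, w_{13} = -207601664, w_{14} = -1002389504, w_{15} = -4839964672, w_{16} = -23369416704.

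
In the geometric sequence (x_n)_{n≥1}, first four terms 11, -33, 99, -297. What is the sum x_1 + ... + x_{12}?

Common ratio r = -3.
x_n = 11·(-3)^(n-1).
S = 11·((-3)^12 - 1)/(-3 - 1) = 11·(531441 - 1)/(-4) = -1461460.

-1461460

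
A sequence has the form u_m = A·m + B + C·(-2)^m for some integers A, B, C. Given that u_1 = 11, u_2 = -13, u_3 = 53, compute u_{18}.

Plug in m = 1, 2, 3: A + B - 2C = 11; 2A + B + 4C = -13; 3A + B - 8C = 53.
Subtracting the first from the second: A + 6C = -24.
Subtracting the second from the third: A - 12C = 66.
Solving: C = -5, A = 6, then B = -5.
So u_m = 6·m + (-5) + (-5)·(-2)^m; at m=18 this is -1310617.

-1310617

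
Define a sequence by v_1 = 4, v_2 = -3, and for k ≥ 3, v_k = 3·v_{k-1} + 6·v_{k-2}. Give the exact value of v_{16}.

1767710547

Applying the relation repeatedly:
v_3 = 15  v_4 = 27  v_5 = 171  …  v_{13} = 21149019  v_{14} = 92468547  v_{15} = 404299755  v_{16} = 1767710547.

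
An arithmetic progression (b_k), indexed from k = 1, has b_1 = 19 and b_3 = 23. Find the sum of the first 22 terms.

880

Common difference d = (23 - 19) / (3 - 1) = 2.
b_k = 19 + (k - 1)·2.
b_{22} = 61; S = 22·(19 + 61)/2 = 880.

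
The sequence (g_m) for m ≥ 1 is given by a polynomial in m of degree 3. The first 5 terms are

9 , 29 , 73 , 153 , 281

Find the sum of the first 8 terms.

1st diffs: 20, 44, 80, 128.
2nd diffs: 24, 36, 48.
3rd diffs: 12, 12 (constant).
Newton forward-difference form: g_m = 9 + 20·C(m-1,1) + 24·C(m-1,2) + 12·C(m-1,3).
Continuing: 469, 729, 1073.
Summing m = 1..8 (8 terms) gives 2816.

2816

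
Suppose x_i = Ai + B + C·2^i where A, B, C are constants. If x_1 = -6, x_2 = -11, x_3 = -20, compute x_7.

-264

At i = 1, 2, 3: A + B + 2C = -6; 2A + B + 4C = -11; 3A + B + 8C = -20.
Subtracting the first from the second: A + 2C = -5.
Subtracting the second from the third: A + 4C = -9.
Solving: C = -2, A = -1, then B = -1.
Therefore x_7 = -7 + (-1) + (-2)·128 = -264.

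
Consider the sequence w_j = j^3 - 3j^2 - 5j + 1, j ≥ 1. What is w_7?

w_7 = 1·7^3 - 3·7^2 - 5·7 + 1 = 162.

162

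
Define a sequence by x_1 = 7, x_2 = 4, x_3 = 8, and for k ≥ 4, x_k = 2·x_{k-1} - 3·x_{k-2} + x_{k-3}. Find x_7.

x_4 = 11  x_5 = 2  x_6 = -21  x_7 = -37.

-37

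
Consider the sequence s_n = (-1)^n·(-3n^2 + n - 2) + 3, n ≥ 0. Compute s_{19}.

1069

(-1)^19 = -1; -3n^2 + n - 2 at n=19 is -1066; so s_{19} = 1069.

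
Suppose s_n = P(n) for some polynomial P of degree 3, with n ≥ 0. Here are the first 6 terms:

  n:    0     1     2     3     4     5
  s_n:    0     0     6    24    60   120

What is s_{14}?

1st diffs: 0, 6, 18, 36, 60.
2nd diffs: 6, 12, 18, 24.
3rd diffs: 6, 6, 6 (constant).
So s_n = n^3 - n.
Evaluating at n = 14 gives s_{14} = 2730.

2730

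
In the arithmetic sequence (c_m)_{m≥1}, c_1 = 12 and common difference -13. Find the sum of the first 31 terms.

-5673

c_m = 12 + (m - 1)·(-13).
c_{31} = -378; S = 31·(12 + (-378))/2 = -5673.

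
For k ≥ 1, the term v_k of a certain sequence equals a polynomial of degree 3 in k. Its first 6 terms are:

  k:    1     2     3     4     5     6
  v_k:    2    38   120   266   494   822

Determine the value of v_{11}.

4592

1st diffs: 36, 82, 146, 228, 328.
2nd diffs: 46, 64, 82, 100.
3rd diffs: 18, 18, 18 (constant).
Newton forward-difference form: v_k = 2 + 36·C(k-1,1) + 46·C(k-1,2) + 18·C(k-1,3).
At k = 11: k-1 = 10, so v_{11} = 2 + 360 + 2070 + 2160 = 4592.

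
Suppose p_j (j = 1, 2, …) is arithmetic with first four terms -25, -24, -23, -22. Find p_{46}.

Common difference d = 1.
p_j = -25 + (j - 1)·1.
p_{46} = -25 + 45·1 = 20.

20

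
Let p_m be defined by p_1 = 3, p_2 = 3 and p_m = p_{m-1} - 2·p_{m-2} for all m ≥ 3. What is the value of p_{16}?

279

Step forward from the initial values:
p_3 = -3, p_4 = -9, p_5 = -3, …, p_{13} = -3, p_{14} = -273, p_{15} = -267, p_{16} = 279.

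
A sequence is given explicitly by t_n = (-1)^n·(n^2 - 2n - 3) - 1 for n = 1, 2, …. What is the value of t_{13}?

-141

(-1)^13 = -1; n^2 - 2n - 3 at n=13 is 140; so t_{13} = -141.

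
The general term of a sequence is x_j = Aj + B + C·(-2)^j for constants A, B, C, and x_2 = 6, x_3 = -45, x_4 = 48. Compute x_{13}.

-32811

The three given values yield: 2A + B + 4C = 6; 3A + B - 8C = -45; 4A + B + 16C = 48.
Subtracting the first from the second: A - 12C = -51.
Subtracting the second from the third: A + 24C = 93.
Solving: C = 4, A = -3, then B = -4.
Therefore x_{13} = -39 + (-4) + 4·(-8192) = -32811.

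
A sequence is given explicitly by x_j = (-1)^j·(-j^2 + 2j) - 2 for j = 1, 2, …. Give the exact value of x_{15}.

193

(-1)^15 = -1; -j^2 + 2j at j=15 is -195; so x_{15} = 193.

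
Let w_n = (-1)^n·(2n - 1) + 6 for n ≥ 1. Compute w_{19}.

(-1)^19 = -1; 2n - 1 at n=19 is 37; so w_{19} = -31.

-31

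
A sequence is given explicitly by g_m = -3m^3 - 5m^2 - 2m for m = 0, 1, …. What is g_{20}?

g_{20} = -3·20^3 - 5·20^2 - 2·20 = -26040.

-26040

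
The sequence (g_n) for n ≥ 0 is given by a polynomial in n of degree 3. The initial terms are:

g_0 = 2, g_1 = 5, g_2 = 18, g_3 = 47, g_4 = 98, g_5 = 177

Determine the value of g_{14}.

1st diffs: 3, 13, 29, 51, 79.
2nd diffs: 10, 16, 22, 28.
3rd diffs: 6, 6, 6 (constant).
So g_n = n^3 + 2n^2 + 2.
Evaluating at n = 14 gives g_{14} = 3138.

3138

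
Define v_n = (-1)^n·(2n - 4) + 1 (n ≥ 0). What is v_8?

(-1)^8 = 1; 2n - 4 at n=8 is 12; so v_8 = 13.

13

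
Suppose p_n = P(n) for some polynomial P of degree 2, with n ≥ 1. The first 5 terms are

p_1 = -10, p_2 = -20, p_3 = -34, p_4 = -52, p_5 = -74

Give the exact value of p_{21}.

-970

1st diffs: -10, -14, -18, -22.
2nd diffs: -4, -4, -4 (constant).
Newton forward-difference form: p_n = -10 + (-10)·C(n-1,1) + (-4)·C(n-1,2).
At n = 21: n-1 = 20, so p_{21} = -10 - 200 - 760 = -970.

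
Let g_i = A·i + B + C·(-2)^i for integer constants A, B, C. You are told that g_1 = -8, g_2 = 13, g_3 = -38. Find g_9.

At i = 1, 2, 3: A + B - 2C = -8; 2A + B + 4C = 13; 3A + B - 8C = -38.
Subtracting the first from the second: A + 6C = 21.
Subtracting the second from the third: A - 12C = -51.
Solving: C = 4, A = -3, then B = 3.
Hence g_9 = -3·9 + 3 + 4·(-512) = -2072.

-2072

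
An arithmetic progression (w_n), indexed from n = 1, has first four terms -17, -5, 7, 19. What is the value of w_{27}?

Common difference d = 12.
w_n = -17 + (n - 1)·12.
w_{27} = -17 + 26·12 = 295.

295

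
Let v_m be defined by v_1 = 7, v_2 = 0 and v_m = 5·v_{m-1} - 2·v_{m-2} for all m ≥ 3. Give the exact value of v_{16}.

-5734314110

Iterate the recurrence:
v_3 = -14, v_4 = -70, v_5 = -322, …, v_{13} = -60414802, v_{14} = -275585310, v_{15} = -1257096946, v_{16} = -5734314110.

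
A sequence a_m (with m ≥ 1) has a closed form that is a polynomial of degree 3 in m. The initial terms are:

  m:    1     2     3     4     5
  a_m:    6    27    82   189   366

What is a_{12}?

5077

1st diffs: 21, 55, 107, 177.
2nd diffs: 34, 52, 70.
3rd diffs: 18, 18 (constant).
Newton forward-difference form: a_m = 6 + 21·C(m-1,1) + 34·C(m-1,2) + 18·C(m-1,3).
At m = 12: m-1 = 11, so a_{12} = 6 + 231 + 1870 + 2970 = 5077.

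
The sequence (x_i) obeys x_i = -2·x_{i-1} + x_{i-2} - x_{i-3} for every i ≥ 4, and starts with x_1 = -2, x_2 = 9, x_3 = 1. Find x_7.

-155

Applying the relation repeatedly:
x_4 = 9;  x_5 = -26;  x_6 = 60;  x_7 = -155.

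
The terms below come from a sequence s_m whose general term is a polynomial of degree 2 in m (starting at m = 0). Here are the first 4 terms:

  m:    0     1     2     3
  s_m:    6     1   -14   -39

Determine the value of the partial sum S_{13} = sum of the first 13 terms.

-3172

1st diffs: -5, -15, -25.
2nd diffs: -10, -10 (constant).
So s_m = -5m^2 + 6.
Continuing: …, -74, -119, -174, -239, …, s_{12} = -714.
Summing m = 0..12 (13 terms) gives -3172.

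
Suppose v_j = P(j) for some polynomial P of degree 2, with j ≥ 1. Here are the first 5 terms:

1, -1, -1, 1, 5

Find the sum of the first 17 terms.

1st diffs: -2, 0, 2, 4.
2nd diffs: 2, 2, 2 (constant).
Newton forward-difference form: v_j = 1 + (-2)·C(j-1,1) + 2·C(j-1,2).
Continuing: …, 11, 19, 29, 41, …, v_{17} = 209.
Summing j = 1..17 (17 terms) gives 1105.

1105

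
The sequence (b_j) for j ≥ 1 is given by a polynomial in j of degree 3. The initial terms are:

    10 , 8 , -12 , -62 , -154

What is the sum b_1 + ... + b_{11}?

1st diffs: -2, -20, -50, -92.
2nd diffs: -18, -30, -42.
3rd diffs: -12, -12 (constant).
So b_j = -2j^3 + 3j^2 + 3j + 6.
Continuing: …, -300, -512, -802, -1182, …, b_{11} = -2260.
Summing j = 1..11 (11 terms) gives -6930.

-6930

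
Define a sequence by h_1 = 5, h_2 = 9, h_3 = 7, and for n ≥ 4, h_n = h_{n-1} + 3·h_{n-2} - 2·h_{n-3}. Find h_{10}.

Compute successive terms:
h_4 = 24  h_5 = 27  h_6 = 85  h_7 = 118  h_8 = 319  h_9 = 503  h_{10} = 1224.

1224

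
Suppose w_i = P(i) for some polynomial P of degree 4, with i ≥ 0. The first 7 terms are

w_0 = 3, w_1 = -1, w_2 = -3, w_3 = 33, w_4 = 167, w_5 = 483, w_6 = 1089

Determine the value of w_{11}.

1st diffs: -4, -2, 36, 134, 316, 606.
2nd diffs: 2, 38, 98, 182, 290.
3rd diffs: 36, 60, 84, 108.
4th diffs: 24, 24, 24 (constant).
Newton forward-difference form: w_i = 3 + (-4)·C(i,1) + 2·C(i,2) + 36·C(i,3) + 24·C(i,4).
At i = 11: i = 11, so w_{11} = 3 - 44 + 110 + 5940 + 7920 = 13929.

13929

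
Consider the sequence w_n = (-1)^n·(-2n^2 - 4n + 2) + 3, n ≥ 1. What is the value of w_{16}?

-571

(-1)^16 = 1; -2n^2 - 4n + 2 at n=16 is -574; so w_{16} = -571.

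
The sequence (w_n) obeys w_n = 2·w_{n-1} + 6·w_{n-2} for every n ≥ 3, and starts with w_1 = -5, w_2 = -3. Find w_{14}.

Iterate the recurrence:
w_3 = -36  w_4 = -90  w_5 = -396  …  w_{11} = -880704  w_{12} = -3208608  w_{13} = -11701440  w_{14} = -42654528.

-42654528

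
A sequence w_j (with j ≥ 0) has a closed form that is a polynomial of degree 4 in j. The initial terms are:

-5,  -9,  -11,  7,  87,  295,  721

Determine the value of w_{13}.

1st diffs: -4, -2, 18, 80, 208, 426.
2nd diffs: 2, 20, 62, 128, 218.
3rd diffs: 18, 42, 66, 90.
4th diffs: 24, 24, 24 (constant).
So w_j = j^4 - 3j^3 + 3j^2 - 5j - 5.
Evaluating at j = 13 gives w_{13} = 22407.

22407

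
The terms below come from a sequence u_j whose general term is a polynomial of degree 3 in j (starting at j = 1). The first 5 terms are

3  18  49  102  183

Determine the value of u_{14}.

1st diffs: 15, 31, 53, 81.
2nd diffs: 16, 22, 28.
3rd diffs: 6, 6 (constant).
So u_j = j^3 + 2j^2 + 2j - 2.
Evaluating at j = 14 gives u_{14} = 3162.

3162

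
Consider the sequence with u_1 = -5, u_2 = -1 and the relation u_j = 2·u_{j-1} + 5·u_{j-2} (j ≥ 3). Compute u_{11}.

Step forward from the initial values:
u_3 = -27  u_4 = -59  u_5 = -253  u_6 = -801  u_7 = -2867  u_8 = -9739  u_9 = -33813  u_{10} = -116321  u_{11} = -401707.

-401707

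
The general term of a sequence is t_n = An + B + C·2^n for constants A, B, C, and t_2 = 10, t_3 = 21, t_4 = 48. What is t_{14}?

65470

Write the equations: 2A + B + 4C = 10; 3A + B + 8C = 21; 4A + B + 16C = 48.
Subtracting the first from the second: A + 4C = 11.
Subtracting the second from the third: A + 8C = 27.
Solving: C = 4, A = -5, then B = 4.
Hence t_{14} = -5·14 + 4 + 4·16384 = 65470.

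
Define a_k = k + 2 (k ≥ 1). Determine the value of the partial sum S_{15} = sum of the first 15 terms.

Over k = 1..15: Σk = 120.
Total = (1)·120 + (2)·15 = 150.

150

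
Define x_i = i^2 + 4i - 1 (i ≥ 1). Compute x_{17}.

x_{17} = 1·17^2 + 4·17 - 1 = 356.

356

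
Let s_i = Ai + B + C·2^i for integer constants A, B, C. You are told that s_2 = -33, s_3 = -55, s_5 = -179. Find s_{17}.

-655403

Plug in i = 2, 3, 5: 2A + B + 4C = -33; 3A + B + 8C = -55; 5A + B + 32C = -179.
Subtracting the first from the second: A + 4C = -22.
Subtracting the second from the third: 2A + 24C = -124.
Solving: C = -5, A = -2, then B = -9.
Therefore s_{17} = -34 + (-9) + (-5)·131072 = -655403.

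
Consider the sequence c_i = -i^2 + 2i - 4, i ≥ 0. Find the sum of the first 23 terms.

-3381

Over i = 0..22: Σi = 253, Σi² = 3795.
Total = (-1)·3795 + (2)·253 + (-4)·23 = -3381.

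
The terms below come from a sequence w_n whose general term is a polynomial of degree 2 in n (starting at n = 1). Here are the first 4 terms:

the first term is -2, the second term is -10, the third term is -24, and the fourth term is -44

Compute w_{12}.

1st diffs: -8, -14, -20.
2nd diffs: -6, -6 (constant).
Newton forward-difference form: w_n = -2 + (-8)·C(n-1,1) + (-6)·C(n-1,2).
At n = 12: n-1 = 11, so w_{12} = -2 - 88 - 330 = -420.

-420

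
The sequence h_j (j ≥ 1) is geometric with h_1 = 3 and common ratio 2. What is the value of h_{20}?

1572864

h_j = 3·2^(j-1).
h_{20} = 3·2^19 = 1572864.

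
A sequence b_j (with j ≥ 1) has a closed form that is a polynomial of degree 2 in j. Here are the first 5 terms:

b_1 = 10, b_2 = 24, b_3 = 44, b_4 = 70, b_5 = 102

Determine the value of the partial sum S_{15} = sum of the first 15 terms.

4350

1st diffs: 14, 20, 26, 32.
2nd diffs: 6, 6, 6 (constant).
Newton forward-difference form: b_j = 10 + 14·C(j-1,1) + 6·C(j-1,2).
Continuing: …, 140, 184, 234, 290, …, b_{15} = 752.
Summing j = 1..15 (15 terms) gives 4350.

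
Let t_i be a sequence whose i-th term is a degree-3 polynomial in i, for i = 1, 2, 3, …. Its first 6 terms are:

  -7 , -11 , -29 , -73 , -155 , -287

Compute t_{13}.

1st diffs: -4, -18, -44, -82, -132.
2nd diffs: -14, -26, -38, -50.
3rd diffs: -12, -12, -12 (constant).
Newton forward-difference form: t_i = -7 + (-4)·C(i-1,1) + (-14)·C(i-1,2) + (-12)·C(i-1,3).
At i = 13: i-1 = 12, so t_{13} = -7 - 48 - 924 - 2640 = -3619.

-3619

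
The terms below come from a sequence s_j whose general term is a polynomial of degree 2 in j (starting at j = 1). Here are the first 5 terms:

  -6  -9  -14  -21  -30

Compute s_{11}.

1st diffs: -3, -5, -7, -9.
2nd diffs: -2, -2, -2 (constant).
Newton forward-difference form: s_j = -6 + (-3)·C(j-1,1) + (-2)·C(j-1,2).
At j = 11: j-1 = 10, so s_{11} = -6 - 30 - 90 = -126.

-126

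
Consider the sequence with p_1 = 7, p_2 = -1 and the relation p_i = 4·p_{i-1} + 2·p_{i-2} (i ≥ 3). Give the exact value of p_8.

Step forward from the initial values:
p_3 = 10; p_4 = 38; p_5 = 172; p_6 = 764; p_7 = 3400; p_8 = 15128.

15128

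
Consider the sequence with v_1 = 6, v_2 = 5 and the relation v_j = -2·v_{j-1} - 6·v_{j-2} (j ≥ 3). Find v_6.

Compute successive terms:
v_3 = -46  v_4 = 62  v_5 = 152  v_6 = -676.

-676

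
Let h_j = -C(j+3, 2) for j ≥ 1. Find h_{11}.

C(14, 2) = 91, so h_{11} = -91.

-91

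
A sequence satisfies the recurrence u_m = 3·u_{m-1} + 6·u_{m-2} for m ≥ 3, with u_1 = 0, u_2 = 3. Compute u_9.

Compute successive terms:
u_3 = 9  u_4 = 45  u_5 = 189  u_6 = 837  u_7 = 3645  u_8 = 15957  u_9 = 69741.

69741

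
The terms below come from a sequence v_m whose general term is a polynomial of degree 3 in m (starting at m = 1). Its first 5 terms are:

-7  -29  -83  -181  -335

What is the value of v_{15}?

1st diffs: -22, -54, -98, -154.
2nd diffs: -32, -44, -56.
3rd diffs: -12, -12 (constant).
Newton forward-difference form: v_m = -7 + (-22)·C(m-1,1) + (-32)·C(m-1,2) + (-12)·C(m-1,3).
At m = 15: m-1 = 14, so v_{15} = -7 - 308 - 2912 - 4368 = -7595.

-7595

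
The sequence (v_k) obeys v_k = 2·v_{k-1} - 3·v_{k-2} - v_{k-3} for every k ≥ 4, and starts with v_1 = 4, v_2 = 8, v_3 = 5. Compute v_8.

380

Step forward from the initial values:
v_4 = -18;  v_5 = -59;  v_6 = -69;  v_7 = 57;  v_8 = 380.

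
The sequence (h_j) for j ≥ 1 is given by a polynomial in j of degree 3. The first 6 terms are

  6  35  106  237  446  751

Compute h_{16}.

1st diffs: 29, 71, 131, 209, 305.
2nd diffs: 42, 60, 78, 96.
3rd diffs: 18, 18, 18 (constant).
Newton forward-difference form: h_j = 6 + 29·C(j-1,1) + 42·C(j-1,2) + 18·C(j-1,3).
At j = 16: j-1 = 15, so h_{16} = 6 + 435 + 4410 + 8190 = 13041.

13041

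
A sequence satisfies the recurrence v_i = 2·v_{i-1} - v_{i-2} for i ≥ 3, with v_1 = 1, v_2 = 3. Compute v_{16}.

Step forward from the initial values:
v_3 = 5;  v_4 = 7;  v_5 = 9;  …;  v_{13} = 25;  v_{14} = 27;  v_{15} = 29;  v_{16} = 31.
(Characteristic roots are 1 and 1.)

31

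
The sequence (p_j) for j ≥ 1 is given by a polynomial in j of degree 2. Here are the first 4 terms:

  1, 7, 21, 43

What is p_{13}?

601

1st diffs: 6, 14, 22.
2nd diffs: 8, 8 (constant).
Newton forward-difference form: p_j = 1 + 6·C(j-1,1) + 8·C(j-1,2).
At j = 13: j-1 = 12, so p_{13} = 1 + 72 + 528 = 601.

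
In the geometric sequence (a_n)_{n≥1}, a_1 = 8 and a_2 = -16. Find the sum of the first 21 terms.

Common ratio r = -2.
a_n = 8·(-2)^(n-1).
S = 8·((-2)^21 - 1)/(-2 - 1) = 8·(-2097152 - 1)/(-3) = 5592408.

5592408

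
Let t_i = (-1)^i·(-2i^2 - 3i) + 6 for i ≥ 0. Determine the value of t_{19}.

(-1)^19 = -1; -2i^2 - 3i at i=19 is -779; so t_{19} = 785.

785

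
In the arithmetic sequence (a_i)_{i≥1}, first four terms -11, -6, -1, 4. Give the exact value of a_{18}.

74

Common difference d = 5.
a_i = -11 + (i - 1)·5.
a_{18} = -11 + 17·5 = 74.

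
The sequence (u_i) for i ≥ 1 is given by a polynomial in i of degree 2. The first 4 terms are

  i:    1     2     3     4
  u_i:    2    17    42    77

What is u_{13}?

1st diffs: 15, 25, 35.
2nd diffs: 10, 10 (constant).
Newton forward-difference form: u_i = 2 + 15·C(i-1,1) + 10·C(i-1,2).
At i = 13: i-1 = 12, so u_{13} = 2 + 180 + 660 = 842.

842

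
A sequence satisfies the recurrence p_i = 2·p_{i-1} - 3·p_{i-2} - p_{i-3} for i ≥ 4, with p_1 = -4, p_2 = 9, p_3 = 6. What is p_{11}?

-1479

Iterate the recurrence:
p_4 = -11;  p_5 = -49;  p_6 = -71;  p_7 = 16;  p_8 = 294;  p_9 = 611;  p_{10} = 324;  p_{11} = -1479.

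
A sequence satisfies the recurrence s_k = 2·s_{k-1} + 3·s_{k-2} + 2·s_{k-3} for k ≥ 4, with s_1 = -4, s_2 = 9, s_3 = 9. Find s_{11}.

114981

Step forward from the initial values:
s_4 = 37  s_5 = 119  s_6 = 367  s_7 = 1165  s_8 = 3669  s_9 = 11567  s_{10} = 36471  s_{11} = 114981.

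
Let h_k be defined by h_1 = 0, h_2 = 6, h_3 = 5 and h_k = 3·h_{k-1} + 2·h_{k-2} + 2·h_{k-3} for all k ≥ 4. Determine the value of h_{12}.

942441

h_4 = 27  h_5 = 103  h_6 = 373  h_7 = 1379  h_8 = 5089  h_9 = 18771  h_{10} = 69249  h_{11} = 255467  h_{12} = 942441.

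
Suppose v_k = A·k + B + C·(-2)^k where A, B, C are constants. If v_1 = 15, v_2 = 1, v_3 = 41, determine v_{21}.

6291545

Write the equations: A + B - 2C = 15; 2A + B + 4C = 1; 3A + B - 8C = 41.
Subtracting the first from the second: A + 6C = -14.
Subtracting the second from the third: A - 12C = 40.
Solving: C = -3, A = 4, then B = 5.
Therefore v_{21} = 84 + 5 + (-3)·(-2097152) = 6291545.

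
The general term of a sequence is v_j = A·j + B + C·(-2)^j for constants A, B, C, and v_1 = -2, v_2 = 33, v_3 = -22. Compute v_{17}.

-655272

At j = 1, 2, 3: A + B - 2C = -2; 2A + B + 4C = 33; 3A + B - 8C = -22.
Subtracting the first from the second: A + 6C = 35.
Subtracting the second from the third: A - 12C = -55.
Solving: C = 5, A = 5, then B = 3.
Therefore v_{17} = 85 + 3 + 5·(-131072) = -655272.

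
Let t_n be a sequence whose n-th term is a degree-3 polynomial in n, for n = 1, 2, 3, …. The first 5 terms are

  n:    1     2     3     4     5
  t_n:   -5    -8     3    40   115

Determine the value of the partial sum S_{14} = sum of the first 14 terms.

16765

1st diffs: -3, 11, 37, 75.
2nd diffs: 14, 26, 38.
3rd diffs: 12, 12 (constant).
Newton forward-difference form: t_n = -5 + (-3)·C(n-1,1) + 14·C(n-1,2) + 12·C(n-1,3).
Continuing: …, 240, 427, 688, 1035, …, t_{14} = 4480.
Summing n = 1..14 (14 terms) gives 16765.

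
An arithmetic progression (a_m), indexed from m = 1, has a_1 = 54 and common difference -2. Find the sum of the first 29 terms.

a_m = 54 + (m - 1)·(-2).
a_{29} = -2; S = 29·(54 + (-2))/2 = 754.

754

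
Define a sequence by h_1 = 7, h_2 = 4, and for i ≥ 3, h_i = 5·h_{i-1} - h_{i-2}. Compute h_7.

h_3 = 13;  h_4 = 61;  h_5 = 292;  h_6 = 1399;  h_7 = 6703.

6703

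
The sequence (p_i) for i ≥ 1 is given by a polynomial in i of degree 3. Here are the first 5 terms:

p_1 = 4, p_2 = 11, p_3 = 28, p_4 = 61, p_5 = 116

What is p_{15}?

1st diffs: 7, 17, 33, 55.
2nd diffs: 10, 16, 22.
3rd diffs: 6, 6 (constant).
Newton forward-difference form: p_i = 4 + 7·C(i-1,1) + 10·C(i-1,2) + 6·C(i-1,3).
At i = 15: i-1 = 14, so p_{15} = 4 + 98 + 910 + 2184 = 3196.

3196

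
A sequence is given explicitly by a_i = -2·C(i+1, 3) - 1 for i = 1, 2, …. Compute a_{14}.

C(15, 3) = 455, so a_{14} = -911.

-911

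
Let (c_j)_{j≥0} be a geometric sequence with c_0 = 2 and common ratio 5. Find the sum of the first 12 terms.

c_j = 2·5^(j-0).
S = 2·(5^12 - 1)/(5 - 1) = 2·(244140625 - 1)/(4) = 122070312.

122070312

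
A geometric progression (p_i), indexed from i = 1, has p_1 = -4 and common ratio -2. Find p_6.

128

p_i = (-4)·(-2)^(i-1).
p_6 = (-4)·(-2)^5 = 128.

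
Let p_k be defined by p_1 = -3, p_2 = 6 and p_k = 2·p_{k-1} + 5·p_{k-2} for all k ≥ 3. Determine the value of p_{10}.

23406

Iterate the recurrence:
p_3 = -3; p_4 = 24; p_5 = 33; p_6 = 186; p_7 = 537; p_8 = 2004; p_9 = 6693; p_{10} = 23406.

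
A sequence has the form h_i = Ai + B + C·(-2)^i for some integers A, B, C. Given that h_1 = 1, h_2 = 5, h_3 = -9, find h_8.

245

The three given values yield: A + B - 2C = 1; 2A + B + 4C = 5; 3A + B - 8C = -9.
Subtracting the first from the second: A + 6C = 4.
Subtracting the second from the third: A - 12C = -14.
Solving: C = 1, A = -2, then B = 5.
So h_i = -2·i + 5 + 1·(-2)^i; at i=8 this is 245.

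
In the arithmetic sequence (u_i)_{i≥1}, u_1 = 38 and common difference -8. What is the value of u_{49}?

u_i = 38 + (i - 1)·(-8).
u_{49} = 38 + 48·(-8) = -346.

-346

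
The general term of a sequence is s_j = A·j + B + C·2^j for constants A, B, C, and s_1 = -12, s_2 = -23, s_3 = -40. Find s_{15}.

Plug in j = 1, 2, 3: A + B + 2C = -12; 2A + B + 4C = -23; 3A + B + 8C = -40.
Subtracting the first from the second: A + 2C = -11.
Subtracting the second from the third: A + 4C = -17.
Solving: C = -3, A = -5, then B = -1.
Hence s_{15} = -5·15 + (-1) + (-3)·32768 = -98380.

-98380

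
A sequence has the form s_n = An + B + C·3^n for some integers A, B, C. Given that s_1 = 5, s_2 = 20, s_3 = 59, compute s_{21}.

At n = 1, 2, 3: A + B + 3C = 5; 2A + B + 9C = 20; 3A + B + 27C = 59.
Subtracting the first from the second: A + 6C = 15.
Subtracting the second from the third: A + 18C = 39.
Solving: C = 2, A = 3, then B = -4.
Therefore s_{21} = 63 + (-4) + 2·10460353203 = 20920706465.

20920706465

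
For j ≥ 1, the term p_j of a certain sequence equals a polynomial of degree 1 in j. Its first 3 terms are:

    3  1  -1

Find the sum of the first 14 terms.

1st diffs: -2, -2 (constant).
So p_j = -2j + 5.
Continuing: …, -3, -5, -7, -9, …, p_{14} = -23.
Summing j = 1..14 (14 terms) gives -140.

-140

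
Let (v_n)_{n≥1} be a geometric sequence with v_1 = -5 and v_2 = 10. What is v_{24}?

41943040

Common ratio r = -2.
v_n = (-5)·(-2)^(n-1).
v_{24} = (-5)·(-2)^23 = 41943040.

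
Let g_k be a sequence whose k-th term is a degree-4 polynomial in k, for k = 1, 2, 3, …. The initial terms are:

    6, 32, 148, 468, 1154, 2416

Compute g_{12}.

39892

1st diffs: 26, 116, 320, 686, 1262.
2nd diffs: 90, 204, 366, 576.
3rd diffs: 114, 162, 210.
4th diffs: 48, 48 (constant).
Newton forward-difference form: g_k = 6 + 26·C(k-1,1) + 90·C(k-1,2) + 114·C(k-1,3) + 48·C(k-1,4).
At k = 12: k-1 = 11, so g_{12} = 6 + 286 + 4950 + 18810 + 15840 = 39892.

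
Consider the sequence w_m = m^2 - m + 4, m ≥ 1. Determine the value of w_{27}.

706

w_{27} = 1·27^2 - 1·27 + 4 = 706.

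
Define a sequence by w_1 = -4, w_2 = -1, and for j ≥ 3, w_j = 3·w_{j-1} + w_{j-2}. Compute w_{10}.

Compute successive terms:
w_3 = -7  w_4 = -22  w_5 = -73  w_6 = -241  w_7 = -796  w_8 = -2629  w_9 = -8683  w_{10} = -28678.

-28678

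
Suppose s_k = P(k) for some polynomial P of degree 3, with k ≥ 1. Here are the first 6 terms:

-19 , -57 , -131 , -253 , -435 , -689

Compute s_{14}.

1st diffs: -38, -74, -122, -182, -254.
2nd diffs: -36, -48, -60, -72.
3rd diffs: -12, -12, -12 (constant).
Newton forward-difference form: s_k = -19 + (-38)·C(k-1,1) + (-36)·C(k-1,2) + (-12)·C(k-1,3).
At k = 14: k-1 = 13, so s_{14} = -19 - 494 - 2808 - 3432 = -6753.

-6753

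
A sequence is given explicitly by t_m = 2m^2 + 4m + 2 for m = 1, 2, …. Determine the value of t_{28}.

t_{28} = 2·28^2 + 4·28 + 2 = 1682.

1682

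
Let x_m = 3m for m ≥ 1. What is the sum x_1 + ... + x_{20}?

Over m = 1..20: Σm = 210.
Total = (3)·210 = 630.

630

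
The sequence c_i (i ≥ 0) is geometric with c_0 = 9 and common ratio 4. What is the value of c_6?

c_i = 9·4^(i-0).
c_6 = 9·4^6 = 36864.

36864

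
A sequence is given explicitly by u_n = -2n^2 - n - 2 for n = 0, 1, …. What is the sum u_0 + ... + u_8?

-462

Over n = 0..8: Σn = 36, Σn² = 204.
Total = (-2)·204 + (-1)·36 + (-2)·9 = -462.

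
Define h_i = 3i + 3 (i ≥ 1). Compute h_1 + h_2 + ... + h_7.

105

Over i = 1..7: Σi = 28.
Total = (3)·28 + (3)·7 = 105.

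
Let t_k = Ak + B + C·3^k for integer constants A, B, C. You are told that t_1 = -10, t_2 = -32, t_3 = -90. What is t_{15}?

Write the equations: A + B + 3C = -10; 2A + B + 9C = -32; 3A + B + 27C = -90.
Subtracting the first from the second: A + 6C = -22.
Subtracting the second from the third: A + 18C = -58.
Solving: C = -3, A = -4, then B = 3.
Hence t_{15} = -4·15 + 3 + (-3)·14348907 = -43046778.

-43046778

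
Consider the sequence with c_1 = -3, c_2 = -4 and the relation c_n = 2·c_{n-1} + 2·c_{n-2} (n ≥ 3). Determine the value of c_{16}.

Iterate the recurrence:
c_3 = -14;  c_4 = -36;  c_5 = -100;  …;  c_{13} = -309312;  c_{14} = -845056;  c_{15} = -2308736;  c_{16} = -6307584.

-6307584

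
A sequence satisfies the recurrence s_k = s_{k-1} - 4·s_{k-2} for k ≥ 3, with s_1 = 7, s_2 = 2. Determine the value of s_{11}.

5398

s_3 = -26, s_4 = -34, s_5 = 70, s_6 = 206, s_7 = -74, s_8 = -898, s_9 = -602, s_{10} = 2990, s_{11} = 5398.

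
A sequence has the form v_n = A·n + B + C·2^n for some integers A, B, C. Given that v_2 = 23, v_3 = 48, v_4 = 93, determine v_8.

1313

Plug in n = 2, 3, 4: 2A + B + 4C = 23; 3A + B + 8C = 48; 4A + B + 16C = 93.
Subtracting the first from the second: A + 4C = 25.
Subtracting the second from the third: A + 8C = 45.
Solving: C = 5, A = 5, then B = -7.
Hence v_8 = 5·8 + (-7) + 5·256 = 1313.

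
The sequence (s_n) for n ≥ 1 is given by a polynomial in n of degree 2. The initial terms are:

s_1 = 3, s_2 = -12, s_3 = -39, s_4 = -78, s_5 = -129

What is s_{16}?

1st diffs: -15, -27, -39, -51.
2nd diffs: -12, -12, -12 (constant).
Newton forward-difference form: s_n = 3 + (-15)·C(n-1,1) + (-12)·C(n-1,2).
At n = 16: n-1 = 15, so s_{16} = 3 - 225 - 1260 = -1482.

-1482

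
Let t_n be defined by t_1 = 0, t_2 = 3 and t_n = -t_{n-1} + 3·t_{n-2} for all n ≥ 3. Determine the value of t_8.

291

t_3 = -3; t_4 = 12; t_5 = -21; t_6 = 57; t_7 = -120; t_8 = 291.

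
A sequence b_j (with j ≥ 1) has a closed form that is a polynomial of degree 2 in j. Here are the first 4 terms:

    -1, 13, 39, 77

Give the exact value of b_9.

447

1st diffs: 14, 26, 38.
2nd diffs: 12, 12 (constant).
So b_j = 6j^2 - 4j - 3.
Evaluating at j = 9 gives b_9 = 447.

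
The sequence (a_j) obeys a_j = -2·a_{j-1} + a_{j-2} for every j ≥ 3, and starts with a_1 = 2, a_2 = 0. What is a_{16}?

-161564

Iterate the recurrence:
a_3 = 2  a_4 = -4  a_5 = 10  …  a_{13} = 11482  a_{14} = -27720  a_{15} = 66922  a_{16} = -161564.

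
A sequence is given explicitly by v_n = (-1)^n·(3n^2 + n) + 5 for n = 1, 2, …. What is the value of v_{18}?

995

(-1)^18 = 1; 3n^2 + n at n=18 is 990; so v_{18} = 995.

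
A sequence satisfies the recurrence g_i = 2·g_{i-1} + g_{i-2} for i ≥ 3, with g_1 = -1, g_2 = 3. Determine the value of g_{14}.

86523

g_3 = 5; g_4 = 13; g_5 = 31; …; g_{11} = 6149; g_{12} = 14845; g_{13} = 35839; g_{14} = 86523.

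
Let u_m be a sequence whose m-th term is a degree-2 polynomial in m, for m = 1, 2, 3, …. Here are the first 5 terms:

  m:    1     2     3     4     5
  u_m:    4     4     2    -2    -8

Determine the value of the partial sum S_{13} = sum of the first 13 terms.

-520

1st diffs: 0, -2, -4, -6.
2nd diffs: -2, -2, -2 (constant).
Newton forward-difference form: u_m = 4 + (-2)·C(m-1,2).
Continuing: …, -16, -26, -38, -52, …, u_{13} = -128.
Summing m = 1..13 (13 terms) gives -520.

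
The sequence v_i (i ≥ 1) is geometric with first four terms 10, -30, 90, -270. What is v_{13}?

5314410

Common ratio r = -3.
v_i = 10·(-3)^(i-1).
v_{13} = 10·(-3)^12 = 5314410.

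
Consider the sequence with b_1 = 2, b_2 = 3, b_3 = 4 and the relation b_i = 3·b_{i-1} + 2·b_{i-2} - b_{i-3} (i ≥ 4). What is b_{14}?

4114657

Iterate the recurrence:
b_4 = 16  b_5 = 53  b_6 = 187  …  b_{11} = 96724  b_{12} = 337651  b_{13} = 1178693  b_{14} = 4114657.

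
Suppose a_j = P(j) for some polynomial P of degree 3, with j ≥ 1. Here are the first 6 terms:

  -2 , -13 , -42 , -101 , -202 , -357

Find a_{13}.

1st diffs: -11, -29, -59, -101, -155.
2nd diffs: -18, -30, -42, -54.
3rd diffs: -12, -12, -12 (constant).
Newton forward-difference form: a_j = -2 + (-11)·C(j-1,1) + (-18)·C(j-1,2) + (-12)·C(j-1,3).
At j = 13: j-1 = 12, so a_{13} = -2 - 132 - 1188 - 2640 = -3962.

-3962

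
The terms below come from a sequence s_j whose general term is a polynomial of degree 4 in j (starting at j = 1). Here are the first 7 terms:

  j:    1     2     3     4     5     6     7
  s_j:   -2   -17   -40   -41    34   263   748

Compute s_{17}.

59278

1st diffs: -15, -23, -1, 75, 229, 485.
2nd diffs: -8, 22, 76, 154, 256.
3rd diffs: 30, 54, 78, 102.
4th diffs: 24, 24, 24 (constant).
So s_j = j^4 - 5j^3 + j^2 + 2j - 1.
Evaluating at j = 17 gives s_{17} = 59278.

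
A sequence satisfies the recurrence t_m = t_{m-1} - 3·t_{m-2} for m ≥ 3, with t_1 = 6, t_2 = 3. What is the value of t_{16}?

21576

Applying the relation repeatedly:
t_3 = -15;  t_4 = -24;  t_5 = 21;  …;  t_{13} = -4074;  t_{14} = -4677;  t_{15} = 7545;  t_{16} = 21576.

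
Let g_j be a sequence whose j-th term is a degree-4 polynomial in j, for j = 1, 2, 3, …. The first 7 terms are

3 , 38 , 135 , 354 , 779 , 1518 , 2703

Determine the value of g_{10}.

10614

1st diffs: 35, 97, 219, 425, 739, 1185.
2nd diffs: 62, 122, 206, 314, 446.
3rd diffs: 60, 84, 108, 132.
4th diffs: 24, 24, 24 (constant).
Newton forward-difference form: g_j = 3 + 35·C(j-1,1) + 62·C(j-1,2) + 60·C(j-1,3) + 24·C(j-1,4).
At j = 10: j-1 = 9, so g_{10} = 3 + 315 + 2232 + 5040 + 3024 = 10614.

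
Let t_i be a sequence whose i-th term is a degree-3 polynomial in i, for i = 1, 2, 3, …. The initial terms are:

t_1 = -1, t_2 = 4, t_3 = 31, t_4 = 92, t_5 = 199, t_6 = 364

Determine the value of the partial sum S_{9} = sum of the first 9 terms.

1st diffs: 5, 27, 61, 107, 165.
2nd diffs: 22, 34, 46, 58.
3rd diffs: 12, 12, 12 (constant).
Newton forward-difference form: t_i = -1 + 5·C(i-1,1) + 22·C(i-1,2) + 12·C(i-1,3).
Continuing: 599, 916, 1327.
Summing i = 1..9 (9 terms) gives 3531.

3531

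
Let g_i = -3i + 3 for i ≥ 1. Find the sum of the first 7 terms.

Over i = 1..7: Σi = 28.
Total = (-3)·28 + (3)·7 = -63.

-63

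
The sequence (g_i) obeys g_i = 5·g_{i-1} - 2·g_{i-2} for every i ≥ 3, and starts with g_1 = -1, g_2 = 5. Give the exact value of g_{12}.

23468765

Applying the relation repeatedly:
g_3 = 27, g_4 = 125, g_5 = 571, g_6 = 2605, g_7 = 11883, g_8 = 54205, g_9 = 247259, g_{10} = 1127885, g_{11} = 5144907, g_{12} = 23468765.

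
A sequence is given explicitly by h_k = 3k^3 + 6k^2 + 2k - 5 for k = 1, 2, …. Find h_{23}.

39716

h_{23} = 3·23^3 + 6·23^2 + 2·23 - 5 = 39716.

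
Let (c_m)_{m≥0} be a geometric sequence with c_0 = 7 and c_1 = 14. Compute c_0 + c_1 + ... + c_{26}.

Common ratio r = 2.
c_m = 7·2^(m-0).
S = 7·(2^27 - 1)/(2 - 1) = 7·(134217728 - 1)/(1) = 939524089.

939524089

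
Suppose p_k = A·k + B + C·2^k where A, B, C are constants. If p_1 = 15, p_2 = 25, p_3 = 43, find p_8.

1045

Write the equations: A + B + 2C = 15; 2A + B + 4C = 25; 3A + B + 8C = 43.
Subtracting the first from the second: A + 2C = 10.
Subtracting the second from the third: A + 4C = 18.
Solving: C = 4, A = 2, then B = 5.
Therefore p_8 = 16 + 5 + 4·256 = 1045.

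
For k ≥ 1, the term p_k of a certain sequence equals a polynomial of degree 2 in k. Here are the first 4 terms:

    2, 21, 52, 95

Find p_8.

1st diffs: 19, 31, 43.
2nd diffs: 12, 12 (constant).
Newton forward-difference form: p_k = 2 + 19·C(k-1,1) + 12·C(k-1,2).
At k = 8: k-1 = 7, so p_8 = 2 + 133 + 252 = 387.

387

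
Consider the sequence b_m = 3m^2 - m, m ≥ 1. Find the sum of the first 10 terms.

1100

Over m = 1..10: Σm = 55, Σm² = 385.
Total = (3)·385 + (-1)·55 = 1100.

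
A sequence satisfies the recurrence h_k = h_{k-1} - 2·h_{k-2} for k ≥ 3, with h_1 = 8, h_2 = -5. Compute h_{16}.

1901

Step forward from the initial values:
h_3 = -21, h_4 = -11, h_5 = 31, …, h_{13} = -593, h_{14} = -715, h_{15} = 471, h_{16} = 1901.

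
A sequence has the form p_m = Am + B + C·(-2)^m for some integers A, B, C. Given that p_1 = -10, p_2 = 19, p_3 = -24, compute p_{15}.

At m = 1, 2, 3: A + B - 2C = -10; 2A + B + 4C = 19; 3A + B - 8C = -24.
Subtracting the first from the second: A + 6C = 29.
Subtracting the second from the third: A - 12C = -43.
Solving: C = 4, A = 5, then B = -7.
Hence p_{15} = 5·15 + (-7) + 4·(-32768) = -131004.

-131004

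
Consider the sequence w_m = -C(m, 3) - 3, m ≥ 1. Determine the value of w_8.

-59

C(8, 3) = 56, so w_8 = -59.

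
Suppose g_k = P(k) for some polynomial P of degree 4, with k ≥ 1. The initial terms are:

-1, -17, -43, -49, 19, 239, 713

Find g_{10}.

1st diffs: -16, -26, -6, 68, 220, 474.
2nd diffs: -10, 20, 74, 152, 254.
3rd diffs: 30, 54, 78, 102.
4th diffs: 24, 24, 24 (constant).
Newton forward-difference form: g_k = -1 + (-16)·C(k-1,1) + (-10)·C(k-1,2) + 30·C(k-1,3) + 24·C(k-1,4).
At k = 10: k-1 = 9, so g_{10} = -1 - 144 - 360 + 2520 + 3024 = 5039.

5039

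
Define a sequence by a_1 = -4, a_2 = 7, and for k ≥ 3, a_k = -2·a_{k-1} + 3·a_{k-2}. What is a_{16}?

Iterate the recurrence:
a_3 = -26, a_4 = 73, a_5 = -224, …, a_{13} = -1461464, a_{14} = 4384387, a_{15} = -13153166, a_{16} = 39459493.
(Characteristic roots are 1 and -3.)

39459493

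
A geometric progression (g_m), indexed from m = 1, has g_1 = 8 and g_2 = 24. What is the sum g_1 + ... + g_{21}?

41841412808

Common ratio r = 3.
g_m = 8·3^(m-1).
S = 8·(3^21 - 1)/(3 - 1) = 8·(10460353203 - 1)/(2) = 41841412808.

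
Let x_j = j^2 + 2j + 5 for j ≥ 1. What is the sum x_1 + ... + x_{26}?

7033

Over j = 1..26: Σj = 351, Σj² = 6201.
Total = (1)·6201 + (2)·351 + (5)·26 = 7033.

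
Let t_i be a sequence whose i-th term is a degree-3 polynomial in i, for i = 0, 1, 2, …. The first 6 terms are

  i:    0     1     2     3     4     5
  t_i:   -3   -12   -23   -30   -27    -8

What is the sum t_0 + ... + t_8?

237

1st diffs: -9, -11, -7, 3, 19.
2nd diffs: -2, 4, 10, 16.
3rd diffs: 6, 6, 6 (constant).
Newton forward-difference form: t_i = -3 + (-9)·C(i,1) + (-2)·C(i,2) + 6·C(i,3).
Continuing: 33, 102, 205.
Summing i = 0..8 (9 terms) gives 237.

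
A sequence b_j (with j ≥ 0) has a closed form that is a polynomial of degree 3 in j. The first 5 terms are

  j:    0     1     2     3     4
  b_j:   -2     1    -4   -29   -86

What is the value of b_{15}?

1st diffs: 3, -5, -25, -57.
2nd diffs: -8, -20, -32.
3rd diffs: -12, -12 (constant).
So b_j = -2j^3 + 2j^2 + 3j - 2.
Evaluating at j = 15 gives b_{15} = -6257.

-6257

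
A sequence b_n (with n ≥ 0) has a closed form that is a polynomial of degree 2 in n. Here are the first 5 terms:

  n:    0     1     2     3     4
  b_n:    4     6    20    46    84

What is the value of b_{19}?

1st diffs: 2, 14, 26, 38.
2nd diffs: 12, 12, 12 (constant).
So b_n = 6n^2 - 4n + 4.
Evaluating at n = 19 gives b_{19} = 2094.

2094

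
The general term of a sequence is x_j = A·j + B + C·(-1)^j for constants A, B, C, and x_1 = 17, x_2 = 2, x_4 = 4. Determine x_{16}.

16

Write the equations: A + B - C = 17; 2A + B + C = 2; 4A + B + C = 4.
Subtracting the first from the second: A + 2C = -15.
Subtracting the second from the third: 2A = 2.
Solving: C = -8, A = 1, then B = 8.
So x_j = 1·j + 8 + (-8)·(-1)^j; at j=16 this is 16.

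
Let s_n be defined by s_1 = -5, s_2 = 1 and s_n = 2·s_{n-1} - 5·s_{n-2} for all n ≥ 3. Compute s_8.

Iterate the recurrence:
s_3 = 27  s_4 = 49  s_5 = -37  s_6 = -319  s_7 = -453  s_8 = 689.

689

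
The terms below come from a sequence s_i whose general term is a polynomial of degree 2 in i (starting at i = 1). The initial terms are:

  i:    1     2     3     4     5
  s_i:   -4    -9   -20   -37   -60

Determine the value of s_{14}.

1st diffs: -5, -11, -17, -23.
2nd diffs: -6, -6, -6 (constant).
Newton forward-difference form: s_i = -4 + (-5)·C(i-1,1) + (-6)·C(i-1,2).
At i = 14: i-1 = 13, so s_{14} = -4 - 65 - 468 = -537.

-537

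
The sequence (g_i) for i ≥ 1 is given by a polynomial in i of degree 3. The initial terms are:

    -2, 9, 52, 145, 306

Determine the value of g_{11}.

3708

1st diffs: 11, 43, 93, 161.
2nd diffs: 32, 50, 68.
3rd diffs: 18, 18 (constant).
Newton forward-difference form: g_i = -2 + 11·C(i-1,1) + 32·C(i-1,2) + 18·C(i-1,3).
At i = 11: i-1 = 10, so g_{11} = -2 + 110 + 1440 + 2160 = 3708.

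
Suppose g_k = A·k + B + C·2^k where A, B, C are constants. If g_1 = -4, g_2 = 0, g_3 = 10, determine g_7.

362

The three given values yield: A + B + 2C = -4; 2A + B + 4C = 0; 3A + B + 8C = 10.
Subtracting the first from the second: A + 2C = 4.
Subtracting the second from the third: A + 4C = 10.
Solving: C = 3, A = -2, then B = -8.
Therefore g_7 = -14 + (-8) + 3·128 = 362.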